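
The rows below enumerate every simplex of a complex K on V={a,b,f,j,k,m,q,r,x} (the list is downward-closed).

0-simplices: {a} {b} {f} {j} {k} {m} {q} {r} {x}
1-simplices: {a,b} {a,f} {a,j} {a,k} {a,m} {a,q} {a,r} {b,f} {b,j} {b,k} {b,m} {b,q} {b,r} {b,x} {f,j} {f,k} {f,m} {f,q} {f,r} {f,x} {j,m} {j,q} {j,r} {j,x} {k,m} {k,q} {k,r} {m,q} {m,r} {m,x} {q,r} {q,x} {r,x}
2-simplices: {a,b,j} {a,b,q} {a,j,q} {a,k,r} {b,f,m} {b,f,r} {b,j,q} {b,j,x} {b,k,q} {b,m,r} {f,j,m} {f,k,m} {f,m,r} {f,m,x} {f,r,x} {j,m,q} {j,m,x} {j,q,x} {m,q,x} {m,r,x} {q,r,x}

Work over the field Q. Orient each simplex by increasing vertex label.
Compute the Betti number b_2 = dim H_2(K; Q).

n_0=9 n_1=33 n_2=21  [Q]
∂1: piv[ab,af,aj,ak,am,aq,ar,bx] rk=8  ker:bf,bj,bk,bm,bq,br,fj,fk,fm,fq,fr,fx,jm,jq,jr,jx,km,kq,kr,mq,mr,mx,qr,qx,rx
∂2: piv[abj,abq,ajq,akr,bfm,bfr,bjx,bkq,bmr,fjm,fkm,fmx,frx,jmq,jmx,jqx,qrx] rk=17  ker:bjq,fmr,mqx,mrx
b_2=(21−17)−0=4

b_2=4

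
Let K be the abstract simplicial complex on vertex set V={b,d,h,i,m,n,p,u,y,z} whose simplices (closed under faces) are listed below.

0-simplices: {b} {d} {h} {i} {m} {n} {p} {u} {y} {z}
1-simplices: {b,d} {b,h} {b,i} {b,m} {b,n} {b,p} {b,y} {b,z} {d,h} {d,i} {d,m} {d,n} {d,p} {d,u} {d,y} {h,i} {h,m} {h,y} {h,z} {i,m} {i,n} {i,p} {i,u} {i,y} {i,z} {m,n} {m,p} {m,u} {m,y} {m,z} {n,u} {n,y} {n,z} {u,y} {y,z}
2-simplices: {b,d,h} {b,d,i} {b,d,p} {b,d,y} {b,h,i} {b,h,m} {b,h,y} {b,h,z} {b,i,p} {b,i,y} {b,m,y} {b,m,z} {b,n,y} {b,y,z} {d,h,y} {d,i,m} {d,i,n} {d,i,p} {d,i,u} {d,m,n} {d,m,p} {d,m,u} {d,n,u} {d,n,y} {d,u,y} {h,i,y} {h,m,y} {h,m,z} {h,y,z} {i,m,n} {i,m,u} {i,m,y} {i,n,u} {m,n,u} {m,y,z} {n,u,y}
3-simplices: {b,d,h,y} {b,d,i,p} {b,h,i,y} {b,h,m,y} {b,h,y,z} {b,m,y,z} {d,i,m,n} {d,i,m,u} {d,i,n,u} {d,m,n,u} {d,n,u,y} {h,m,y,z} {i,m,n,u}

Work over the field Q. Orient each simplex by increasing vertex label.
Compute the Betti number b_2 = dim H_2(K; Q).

b_2=0

n_0=10 n_1=35 n_2=36 n_3=13  [Q]
∂1: piv[bd,bh,bi,bm,bn,bp,by,bz,du] rk=9  ker:dh,di,dm,dn,dp,dy,hi,hm,hy,hz,im,in,ip,iu,iy,iz,mn,mp,mu,my,mz,nu,ny,nz,uy,yz
∂2: piv[bdh,bdi,bdp,bdy,bhi,bhm,bhy,bhz,bip,biy,bmy,bmz,bny,byz,dim,din,diu,dmn,dmp,dmu,dnu,dny,duy,imy] rk=24  ker:dhy,dip,hiy,hmy,hmz,hyz,imn,imu,inu,mnu,myz,nuy
∂3: piv[bdhy,bdip,bhiy,bhmy,bhyz,bmyz,dimn,dimu,dinu,dmnu,dnuy,hmyz] rk=12  ker:imnu
b_2=(36−24)−12=0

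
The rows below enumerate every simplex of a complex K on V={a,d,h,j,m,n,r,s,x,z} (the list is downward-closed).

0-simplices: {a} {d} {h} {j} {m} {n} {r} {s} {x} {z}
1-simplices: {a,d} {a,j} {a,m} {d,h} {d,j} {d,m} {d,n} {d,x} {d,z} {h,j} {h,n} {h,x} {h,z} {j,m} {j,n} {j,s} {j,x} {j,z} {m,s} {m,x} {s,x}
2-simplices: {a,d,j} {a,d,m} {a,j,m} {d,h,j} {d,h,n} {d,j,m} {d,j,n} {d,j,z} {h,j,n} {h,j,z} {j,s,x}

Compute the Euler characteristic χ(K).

n_0=10 n_1=21 n_2=11
χ=+10−21+11=0

χ(K)=0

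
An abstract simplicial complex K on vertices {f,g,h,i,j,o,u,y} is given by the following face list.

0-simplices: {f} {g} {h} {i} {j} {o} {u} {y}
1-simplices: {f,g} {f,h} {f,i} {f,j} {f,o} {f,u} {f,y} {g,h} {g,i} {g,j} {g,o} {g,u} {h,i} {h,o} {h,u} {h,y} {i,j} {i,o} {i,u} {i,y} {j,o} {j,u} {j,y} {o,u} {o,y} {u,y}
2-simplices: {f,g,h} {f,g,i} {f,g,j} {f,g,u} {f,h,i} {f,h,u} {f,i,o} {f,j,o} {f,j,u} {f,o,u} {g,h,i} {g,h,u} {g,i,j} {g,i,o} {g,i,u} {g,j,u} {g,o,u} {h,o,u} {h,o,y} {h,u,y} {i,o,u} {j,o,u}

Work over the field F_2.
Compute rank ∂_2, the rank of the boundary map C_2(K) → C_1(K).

n_0=8 n_1=26 n_2=22  [Z2]
∂1: piv[fg,fh,fi,fj,fo,fu,fy] rk=7  ker:gh,gi,gj,go,gu,hi,ho,hu,hy,ij,io,iu,iy,jo,ju,jy,ou,oy,uy
∂2: piv[fgh,fgi,fgj,fgu,fhi,fhu,fio,fjo,fju,fou,gij,gio,giu,hou,hoy,huy] rk=16  ker:ghi,ghu,gju,gou,iou,jou
rk∂_2=16

rank∂_2=16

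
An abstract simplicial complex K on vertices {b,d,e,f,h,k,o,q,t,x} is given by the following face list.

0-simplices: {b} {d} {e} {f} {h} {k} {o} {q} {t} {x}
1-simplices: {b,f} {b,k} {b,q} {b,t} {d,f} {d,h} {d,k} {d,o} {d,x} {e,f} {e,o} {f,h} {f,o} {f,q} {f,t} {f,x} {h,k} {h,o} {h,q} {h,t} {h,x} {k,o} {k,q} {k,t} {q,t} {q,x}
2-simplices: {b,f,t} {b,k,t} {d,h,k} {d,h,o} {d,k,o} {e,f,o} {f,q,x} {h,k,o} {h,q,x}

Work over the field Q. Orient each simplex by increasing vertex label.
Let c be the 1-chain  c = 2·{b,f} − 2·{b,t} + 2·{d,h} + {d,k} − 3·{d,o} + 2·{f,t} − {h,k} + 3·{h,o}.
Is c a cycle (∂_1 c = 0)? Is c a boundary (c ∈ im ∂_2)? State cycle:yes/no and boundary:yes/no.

n_0=10 n_1=26 n_2=9  [Q]
∂1: piv[bf,bk,bq,bt,df,dh,do,dx,ef] rk=9  ker:dk,eo,fh,fo,fq,ft,fx,hk,ho,hq,ht,hx,ko,kq,kt,qt,qx
∂2: piv[bft,bkt,dhk,dho,dko,efo,fqx,hqx] rk=8  ker:hko
∂1c = 0
c vs im∂2: reduces to 0 ⇒ boundary

cycle:yes boundary:yes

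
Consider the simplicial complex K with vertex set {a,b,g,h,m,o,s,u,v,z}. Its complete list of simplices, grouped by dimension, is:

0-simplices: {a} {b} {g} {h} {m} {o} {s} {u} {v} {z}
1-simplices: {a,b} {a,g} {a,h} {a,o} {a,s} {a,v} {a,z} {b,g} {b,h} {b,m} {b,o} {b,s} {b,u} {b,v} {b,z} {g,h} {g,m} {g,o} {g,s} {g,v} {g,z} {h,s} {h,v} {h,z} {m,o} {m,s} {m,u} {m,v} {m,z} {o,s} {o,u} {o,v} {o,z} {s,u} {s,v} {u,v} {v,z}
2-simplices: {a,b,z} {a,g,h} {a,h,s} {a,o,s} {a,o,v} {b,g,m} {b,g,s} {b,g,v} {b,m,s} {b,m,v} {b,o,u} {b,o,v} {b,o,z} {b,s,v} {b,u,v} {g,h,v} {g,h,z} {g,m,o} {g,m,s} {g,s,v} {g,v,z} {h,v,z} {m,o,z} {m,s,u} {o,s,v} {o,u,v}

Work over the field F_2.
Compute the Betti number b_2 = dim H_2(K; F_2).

b_2=4

n_0=10 n_1=37 n_2=26  [Z2]
∂1: piv[ab,ag,ah,ao,as,av,az,bm,bu] rk=9  ker:bg,bh,bo,bs,bv,bz,gh,gm,go,gs,gv,gz,hs,hv,hz,mo,ms,mu,mv,mz,os,ou,ov,oz,su,sv,uv,vz
∂2: piv[abz,agh,ahs,aos,aov,bgm,bgs,bgv,bms,bmv,bou,bov,boz,bsv,buv,ghv,ghz,gmo,gvz,moz,msu,osv] rk=22  ker:gms,gsv,hvz,ouv
b_2=(26−22)−0=4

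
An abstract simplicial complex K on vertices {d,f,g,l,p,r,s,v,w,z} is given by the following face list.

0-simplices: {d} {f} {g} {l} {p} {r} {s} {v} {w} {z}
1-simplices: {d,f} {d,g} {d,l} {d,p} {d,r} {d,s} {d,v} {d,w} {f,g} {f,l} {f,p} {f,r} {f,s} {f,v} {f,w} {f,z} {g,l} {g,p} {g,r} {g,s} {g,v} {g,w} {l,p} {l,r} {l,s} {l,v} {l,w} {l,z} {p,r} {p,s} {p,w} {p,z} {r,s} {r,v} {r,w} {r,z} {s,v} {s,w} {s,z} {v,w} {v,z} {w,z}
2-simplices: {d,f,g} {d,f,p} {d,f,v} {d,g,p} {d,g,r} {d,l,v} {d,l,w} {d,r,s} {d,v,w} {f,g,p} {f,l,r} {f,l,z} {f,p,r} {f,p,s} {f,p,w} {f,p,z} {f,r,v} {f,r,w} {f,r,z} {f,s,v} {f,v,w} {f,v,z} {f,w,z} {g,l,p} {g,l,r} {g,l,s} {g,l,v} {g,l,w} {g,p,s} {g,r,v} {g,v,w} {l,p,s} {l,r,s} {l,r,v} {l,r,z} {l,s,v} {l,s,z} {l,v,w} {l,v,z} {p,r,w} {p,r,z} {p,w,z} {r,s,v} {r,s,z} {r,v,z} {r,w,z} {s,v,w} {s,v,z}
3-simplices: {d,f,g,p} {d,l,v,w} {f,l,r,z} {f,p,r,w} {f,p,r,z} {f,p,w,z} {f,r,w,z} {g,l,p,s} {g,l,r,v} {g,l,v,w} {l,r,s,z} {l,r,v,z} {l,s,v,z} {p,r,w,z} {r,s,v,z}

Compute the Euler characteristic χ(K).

χ(K)=1

n_0=10 n_1=42 n_2=48 n_3=15
χ=+10−42+48−15=1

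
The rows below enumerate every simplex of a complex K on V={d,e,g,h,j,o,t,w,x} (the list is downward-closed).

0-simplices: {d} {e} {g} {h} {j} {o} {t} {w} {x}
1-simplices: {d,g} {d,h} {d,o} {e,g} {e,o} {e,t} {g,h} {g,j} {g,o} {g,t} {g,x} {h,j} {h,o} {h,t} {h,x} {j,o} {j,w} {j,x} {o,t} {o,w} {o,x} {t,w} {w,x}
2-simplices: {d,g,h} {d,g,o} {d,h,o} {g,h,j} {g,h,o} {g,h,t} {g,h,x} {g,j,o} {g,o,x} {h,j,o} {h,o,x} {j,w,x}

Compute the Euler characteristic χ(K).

n_0=9 n_1=23 n_2=12
χ=+9−23+12=-2

χ(K)=-2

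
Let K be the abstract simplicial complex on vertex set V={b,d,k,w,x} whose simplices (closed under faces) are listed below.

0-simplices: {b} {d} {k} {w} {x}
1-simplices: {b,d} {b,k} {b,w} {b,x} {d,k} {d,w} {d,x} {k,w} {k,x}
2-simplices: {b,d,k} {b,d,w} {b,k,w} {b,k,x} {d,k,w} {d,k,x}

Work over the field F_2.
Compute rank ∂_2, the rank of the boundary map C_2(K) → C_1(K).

rank∂_2=5

n_0=5 n_1=9 n_2=6  [Z2]
∂1: piv[bd,bk,bw,bx] rk=4  ker:dk,dw,dx,kw,kx
∂2: piv[bdk,bdw,bkw,bkx,dkx] rk=5  ker:dkw
rk∂_2=5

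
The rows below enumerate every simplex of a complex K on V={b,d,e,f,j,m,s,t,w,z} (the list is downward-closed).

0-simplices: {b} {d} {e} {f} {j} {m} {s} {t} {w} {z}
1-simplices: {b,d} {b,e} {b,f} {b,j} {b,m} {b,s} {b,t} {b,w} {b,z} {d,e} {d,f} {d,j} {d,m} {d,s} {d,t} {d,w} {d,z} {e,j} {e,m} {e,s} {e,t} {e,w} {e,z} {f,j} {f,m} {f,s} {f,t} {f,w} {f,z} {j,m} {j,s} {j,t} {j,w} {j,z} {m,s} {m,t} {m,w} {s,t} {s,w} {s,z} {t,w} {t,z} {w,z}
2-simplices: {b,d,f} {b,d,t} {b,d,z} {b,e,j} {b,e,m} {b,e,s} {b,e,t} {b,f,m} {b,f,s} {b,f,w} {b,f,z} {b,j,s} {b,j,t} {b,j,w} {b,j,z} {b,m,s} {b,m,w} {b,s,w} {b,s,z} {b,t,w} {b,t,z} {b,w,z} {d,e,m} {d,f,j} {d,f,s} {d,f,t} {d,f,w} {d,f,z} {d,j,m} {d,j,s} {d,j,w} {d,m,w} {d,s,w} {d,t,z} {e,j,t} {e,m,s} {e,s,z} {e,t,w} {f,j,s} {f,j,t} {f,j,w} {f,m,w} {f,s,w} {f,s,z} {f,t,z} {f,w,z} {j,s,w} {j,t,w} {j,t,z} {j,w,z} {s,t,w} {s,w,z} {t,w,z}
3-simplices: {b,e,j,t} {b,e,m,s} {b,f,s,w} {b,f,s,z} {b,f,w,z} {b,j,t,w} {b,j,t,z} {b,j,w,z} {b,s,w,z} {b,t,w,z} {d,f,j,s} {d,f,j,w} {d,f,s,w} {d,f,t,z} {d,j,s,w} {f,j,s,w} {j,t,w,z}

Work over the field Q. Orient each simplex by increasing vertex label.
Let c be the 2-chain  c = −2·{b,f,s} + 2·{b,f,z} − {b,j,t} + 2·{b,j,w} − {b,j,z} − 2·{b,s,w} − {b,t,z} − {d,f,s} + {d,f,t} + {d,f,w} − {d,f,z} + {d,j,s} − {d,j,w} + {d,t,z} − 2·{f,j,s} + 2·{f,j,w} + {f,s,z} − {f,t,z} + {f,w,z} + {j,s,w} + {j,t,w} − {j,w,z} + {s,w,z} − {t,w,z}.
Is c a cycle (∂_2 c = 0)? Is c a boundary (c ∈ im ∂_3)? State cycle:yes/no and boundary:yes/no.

n_0=10 n_1=43 n_2=53 n_3=17  [Q]
∂1: piv[bd,be,bf,bj,bm,bs,bt,bw,bz] rk=9  ker:de,df,dj,dm,ds,dt,dw,dz,ej,em,es,et,ew,ez,fj,fm,fs,ft,fw,fz,jm,js,jt,jw,jz,ms,mt,mw,st,sw,sz,tw,tz,wz
∂2: piv[bdf,bdt,bdz,bej,bem,bes,bet,bfm,bfs,bfw,bfz,bjs,bjt,bjw,bjz,bms,bmw,bsw,bsz,btw,btz,bwz,dem,dfj,dfs,dft,dfw,djm,djs,dmw,esz,etw,stw] rk=33  ker:dfz,djw,dsw,dtz,ejt,ems,fjs,fjt,fjw,fmw,fsw,fsz,ftz,fwz,jsw,jtw,jtz,jwz,swz,twz
∂3: piv[bejt,bems,bfsw,bfsz,bfwz,bjtw,bjtz,bjwz,bswz,btwz,dfjs,dfjw,dfsw,dftz,djsw] rk=15  ker:fjsw,jtwz
∂2c = 0
c vs im∂3: reduces to 0 ⇒ boundary

cycle:yes boundary:yes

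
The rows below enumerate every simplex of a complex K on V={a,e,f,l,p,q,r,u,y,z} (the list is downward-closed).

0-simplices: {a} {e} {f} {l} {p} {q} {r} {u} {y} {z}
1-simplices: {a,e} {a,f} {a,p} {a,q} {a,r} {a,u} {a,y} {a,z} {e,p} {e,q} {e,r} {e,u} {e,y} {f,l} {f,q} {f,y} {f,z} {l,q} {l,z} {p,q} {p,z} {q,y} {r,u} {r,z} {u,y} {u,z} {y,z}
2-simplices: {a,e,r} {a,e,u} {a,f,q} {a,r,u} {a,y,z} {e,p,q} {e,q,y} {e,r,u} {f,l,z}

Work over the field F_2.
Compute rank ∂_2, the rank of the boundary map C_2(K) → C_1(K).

n_0=10 n_1=27 n_2=9  [Z2]
∂1: piv[ae,af,ap,aq,ar,au,ay,az,fl] rk=9  ker:ep,eq,er,eu,ey,fq,fy,fz,lq,lz,pq,pz,qy,ru,rz,uy,uz,yz
∂2: piv[aer,aeu,afq,aru,ayz,epq,eqy,flz] rk=8  ker:eru
rk∂_2=8

rank∂_2=8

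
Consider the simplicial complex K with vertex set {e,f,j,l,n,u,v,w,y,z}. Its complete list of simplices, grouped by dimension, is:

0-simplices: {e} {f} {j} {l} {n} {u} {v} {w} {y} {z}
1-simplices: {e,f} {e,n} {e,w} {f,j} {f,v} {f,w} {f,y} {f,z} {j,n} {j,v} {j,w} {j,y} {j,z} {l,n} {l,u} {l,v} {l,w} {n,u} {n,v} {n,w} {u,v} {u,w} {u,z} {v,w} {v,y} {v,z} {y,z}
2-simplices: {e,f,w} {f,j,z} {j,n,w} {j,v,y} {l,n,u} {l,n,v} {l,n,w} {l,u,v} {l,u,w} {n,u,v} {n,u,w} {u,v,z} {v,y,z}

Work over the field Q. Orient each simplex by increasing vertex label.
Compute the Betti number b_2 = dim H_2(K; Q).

n_0=10 n_1=27 n_2=13  [Q]
∂1: piv[ef,en,ew,fj,fv,fy,fz,ln,lu] rk=9  ker:fw,jn,jv,jw,jy,jz,lv,lw,nu,nv,nw,uv,uw,uz,vw,vy,vz,yz
∂2: piv[efw,fjz,jnw,jvy,lnu,lnv,lnw,luv,luw,uvz,vyz] rk=11  ker:nuv,nuw
b_2=(13−11)−0=2

b_2=2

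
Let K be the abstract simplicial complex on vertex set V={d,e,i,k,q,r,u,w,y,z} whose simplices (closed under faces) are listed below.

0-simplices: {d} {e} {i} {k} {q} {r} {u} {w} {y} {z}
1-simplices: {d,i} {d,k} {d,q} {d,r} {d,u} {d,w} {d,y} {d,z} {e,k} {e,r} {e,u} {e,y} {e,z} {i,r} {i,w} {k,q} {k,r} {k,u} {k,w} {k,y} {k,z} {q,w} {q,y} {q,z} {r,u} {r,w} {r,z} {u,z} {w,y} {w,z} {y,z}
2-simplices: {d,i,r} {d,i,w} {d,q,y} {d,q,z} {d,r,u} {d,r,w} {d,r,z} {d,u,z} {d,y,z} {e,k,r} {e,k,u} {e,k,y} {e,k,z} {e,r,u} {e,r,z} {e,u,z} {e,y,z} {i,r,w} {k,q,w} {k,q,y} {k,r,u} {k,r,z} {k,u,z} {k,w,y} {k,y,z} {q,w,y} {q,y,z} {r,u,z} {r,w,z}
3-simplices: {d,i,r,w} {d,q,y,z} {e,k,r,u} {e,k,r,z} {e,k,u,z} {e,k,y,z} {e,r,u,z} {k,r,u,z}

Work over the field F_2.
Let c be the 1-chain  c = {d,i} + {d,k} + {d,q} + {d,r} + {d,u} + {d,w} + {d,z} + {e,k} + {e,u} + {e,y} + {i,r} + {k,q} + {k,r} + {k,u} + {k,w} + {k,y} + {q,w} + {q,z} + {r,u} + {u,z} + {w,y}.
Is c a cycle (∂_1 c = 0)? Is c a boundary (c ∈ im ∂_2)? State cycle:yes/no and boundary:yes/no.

n_0=10 n_1=31 n_2=29 n_3=8  [Z2]
∂1: piv[di,dk,dq,dr,du,dw,dy,dz,ek] rk=9  ker:er,eu,ey,ez,ir,iw,kq,kr,ku,kw,ky,kz,qw,qy,qz,ru,rw,rz,uz,wy,wz,yz
∂2: piv[dir,diw,dqy,dqz,dru,drw,drz,duz,dyz,ekr,eku,eky,ekz,eru,erz,eyz,kqw,kqy,kwy,rwz] rk=20  ker:euz,irw,kru,krz,kuz,kyz,qwy,qyz,ruz
∂3: piv[dirw,dqyz,ekru,ekrz,ekuz,ekyz,eruz] rk=7  ker:kruz
∂1c = {d} + {e} + {k} + {u} + {y} + {z}

cycle:no boundary:no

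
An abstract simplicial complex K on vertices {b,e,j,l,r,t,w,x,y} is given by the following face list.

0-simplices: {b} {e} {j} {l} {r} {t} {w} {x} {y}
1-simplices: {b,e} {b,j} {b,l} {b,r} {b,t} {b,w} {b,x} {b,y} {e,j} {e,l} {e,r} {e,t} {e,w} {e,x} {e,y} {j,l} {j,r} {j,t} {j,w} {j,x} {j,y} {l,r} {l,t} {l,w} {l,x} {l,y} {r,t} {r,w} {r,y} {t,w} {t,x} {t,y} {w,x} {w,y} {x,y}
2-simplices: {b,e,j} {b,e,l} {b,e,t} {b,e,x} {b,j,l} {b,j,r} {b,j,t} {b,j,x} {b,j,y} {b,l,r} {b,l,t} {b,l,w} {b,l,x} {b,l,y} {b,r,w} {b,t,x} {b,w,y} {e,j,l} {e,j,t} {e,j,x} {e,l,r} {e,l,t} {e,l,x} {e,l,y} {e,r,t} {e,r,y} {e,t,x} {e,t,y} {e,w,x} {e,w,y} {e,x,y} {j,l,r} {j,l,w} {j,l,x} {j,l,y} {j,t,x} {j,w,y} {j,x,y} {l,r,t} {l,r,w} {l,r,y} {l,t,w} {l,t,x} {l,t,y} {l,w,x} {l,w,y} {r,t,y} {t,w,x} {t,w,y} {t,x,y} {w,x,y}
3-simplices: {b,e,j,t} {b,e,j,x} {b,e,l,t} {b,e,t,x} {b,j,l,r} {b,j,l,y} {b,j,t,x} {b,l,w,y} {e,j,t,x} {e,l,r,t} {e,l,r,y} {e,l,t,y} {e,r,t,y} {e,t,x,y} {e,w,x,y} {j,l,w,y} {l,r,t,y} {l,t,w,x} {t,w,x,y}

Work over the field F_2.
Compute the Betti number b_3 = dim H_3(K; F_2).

b_3=2

n_0=9 n_1=35 n_2=51 n_3=19  [Z2]
∂1: piv[be,bj,bl,br,bt,bw,bx,by] rk=8  ker:ej,el,er,et,ew,ex,ey,jl,jr,jt,jw,jx,jy,lr,lt,lw,lx,ly,rt,rw,ry,tw,tx,ty,wx,wy,xy
∂2: piv[bej,bel,bet,bex,bjl,bjr,bjt,bjx,bjy,blr,blt,blw,blx,bly,brw,btx,bwy,elr,ely,ert,ery,ety,ewx,ewy,exy,jlw,ltw] rk=27  ker:ejl,ejt,ejx,elt,elx,etx,jlr,jlx,jly,jtx,jwy,jxy,lrt,lrw,lry,ltx,lty,lwx,lwy,rty,twx,twy,txy,wxy
∂3: piv[bejt,bejx,belt,betx,bjlr,bjly,bjtx,blwy,elrt,elry,elty,erty,etxy,ewxy,jlwy,ltwx,twxy] rk=17  ker:ejtx,lrty
b_3=(19−17)−0=2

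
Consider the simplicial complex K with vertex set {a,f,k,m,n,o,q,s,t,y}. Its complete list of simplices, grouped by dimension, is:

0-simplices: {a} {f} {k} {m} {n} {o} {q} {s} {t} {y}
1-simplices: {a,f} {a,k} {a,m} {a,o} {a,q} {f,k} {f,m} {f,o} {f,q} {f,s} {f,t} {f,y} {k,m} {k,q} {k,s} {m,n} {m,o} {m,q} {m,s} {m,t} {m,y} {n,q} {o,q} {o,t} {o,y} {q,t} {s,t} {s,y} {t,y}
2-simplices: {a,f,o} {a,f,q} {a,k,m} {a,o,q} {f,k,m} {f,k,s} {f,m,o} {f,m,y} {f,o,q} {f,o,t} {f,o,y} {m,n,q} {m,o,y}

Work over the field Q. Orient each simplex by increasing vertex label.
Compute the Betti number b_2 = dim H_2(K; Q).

n_0=10 n_1=29 n_2=13  [Q]
∂1: piv[af,ak,am,ao,aq,fs,ft,fy,mn] rk=9  ker:fk,fm,fo,fq,km,kq,ks,mo,mq,ms,mt,my,nq,oq,ot,oy,qt,st,sy,ty
∂2: piv[afo,afq,akm,aoq,fkm,fks,fmo,fmy,fot,foy,mnq] rk=11  ker:foq,moy
b_2=(13−11)−0=2

b_2=2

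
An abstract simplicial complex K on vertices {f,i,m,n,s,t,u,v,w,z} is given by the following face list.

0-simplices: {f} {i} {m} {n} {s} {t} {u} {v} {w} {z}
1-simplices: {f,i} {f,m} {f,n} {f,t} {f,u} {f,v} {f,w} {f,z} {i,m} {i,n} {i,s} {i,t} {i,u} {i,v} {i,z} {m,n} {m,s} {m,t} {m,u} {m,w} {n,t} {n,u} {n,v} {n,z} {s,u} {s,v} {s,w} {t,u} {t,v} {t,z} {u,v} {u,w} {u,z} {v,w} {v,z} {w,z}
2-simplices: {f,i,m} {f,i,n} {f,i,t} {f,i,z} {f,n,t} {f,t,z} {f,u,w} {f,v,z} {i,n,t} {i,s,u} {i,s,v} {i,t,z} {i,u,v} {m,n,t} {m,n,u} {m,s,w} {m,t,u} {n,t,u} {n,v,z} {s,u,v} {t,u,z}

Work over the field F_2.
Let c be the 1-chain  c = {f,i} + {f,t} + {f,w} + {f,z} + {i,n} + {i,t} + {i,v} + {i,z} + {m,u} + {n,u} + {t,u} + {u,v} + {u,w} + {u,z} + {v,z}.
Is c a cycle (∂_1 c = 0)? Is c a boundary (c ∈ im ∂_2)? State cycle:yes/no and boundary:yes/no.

cycle:no boundary:no

n_0=10 n_1=36 n_2=21  [Z2]
∂1: piv[fi,fm,fn,ft,fu,fv,fw,fz,is] rk=9  ker:im,in,it,iu,iv,iz,mn,ms,mt,mu,mw,nt,nu,nv,nz,su,sv,sw,tu,tv,tz,uv,uw,uz,vw,vz,wz
∂2: piv[fim,fin,fit,fiz,fnt,ftz,fuw,fvz,isu,isv,iuv,mnt,mnu,msw,mtu,nvz,tuz] rk=17  ker:int,itz,ntu,suv
∂1c = {i} + {m} + {t} + {v}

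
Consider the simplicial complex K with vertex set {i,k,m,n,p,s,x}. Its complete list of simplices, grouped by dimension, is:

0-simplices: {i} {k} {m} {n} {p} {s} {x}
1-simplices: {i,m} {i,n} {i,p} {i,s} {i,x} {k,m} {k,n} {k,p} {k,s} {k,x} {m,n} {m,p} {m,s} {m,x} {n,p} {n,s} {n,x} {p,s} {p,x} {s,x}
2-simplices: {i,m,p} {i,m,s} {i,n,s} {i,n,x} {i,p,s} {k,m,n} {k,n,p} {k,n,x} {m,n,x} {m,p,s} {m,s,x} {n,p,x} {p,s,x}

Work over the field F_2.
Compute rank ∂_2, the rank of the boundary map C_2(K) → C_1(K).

rank∂_2=12

n_0=7 n_1=20 n_2=13  [Z2]
∂1: piv[im,in,ip,is,ix,km] rk=6  ker:kn,kp,ks,kx,mn,mp,ms,mx,np,ns,nx,ps,px,sx
∂2: piv[imp,ims,ins,inx,ips,kmn,knp,knx,mnx,msx,npx,psx] rk=12  ker:mps
rk∂_2=12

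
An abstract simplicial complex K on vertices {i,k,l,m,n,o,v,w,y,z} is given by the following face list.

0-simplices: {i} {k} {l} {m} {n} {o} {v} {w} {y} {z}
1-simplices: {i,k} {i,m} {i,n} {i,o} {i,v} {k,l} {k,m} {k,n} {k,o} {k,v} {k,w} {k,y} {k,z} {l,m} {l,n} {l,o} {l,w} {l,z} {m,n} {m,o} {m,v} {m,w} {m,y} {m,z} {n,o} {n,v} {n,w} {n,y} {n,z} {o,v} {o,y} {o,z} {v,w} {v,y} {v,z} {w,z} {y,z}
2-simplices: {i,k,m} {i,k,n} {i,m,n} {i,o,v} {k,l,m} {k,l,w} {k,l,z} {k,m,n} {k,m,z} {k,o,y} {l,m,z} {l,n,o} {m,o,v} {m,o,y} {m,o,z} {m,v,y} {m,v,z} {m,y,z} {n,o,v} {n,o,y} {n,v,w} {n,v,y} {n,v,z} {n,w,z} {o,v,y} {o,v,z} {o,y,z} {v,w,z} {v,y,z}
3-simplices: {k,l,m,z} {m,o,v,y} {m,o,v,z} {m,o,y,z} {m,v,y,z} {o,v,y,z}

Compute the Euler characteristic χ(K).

n_0=10 n_1=37 n_2=29 n_3=6
χ=+10−37+29−6=-4

χ(K)=-4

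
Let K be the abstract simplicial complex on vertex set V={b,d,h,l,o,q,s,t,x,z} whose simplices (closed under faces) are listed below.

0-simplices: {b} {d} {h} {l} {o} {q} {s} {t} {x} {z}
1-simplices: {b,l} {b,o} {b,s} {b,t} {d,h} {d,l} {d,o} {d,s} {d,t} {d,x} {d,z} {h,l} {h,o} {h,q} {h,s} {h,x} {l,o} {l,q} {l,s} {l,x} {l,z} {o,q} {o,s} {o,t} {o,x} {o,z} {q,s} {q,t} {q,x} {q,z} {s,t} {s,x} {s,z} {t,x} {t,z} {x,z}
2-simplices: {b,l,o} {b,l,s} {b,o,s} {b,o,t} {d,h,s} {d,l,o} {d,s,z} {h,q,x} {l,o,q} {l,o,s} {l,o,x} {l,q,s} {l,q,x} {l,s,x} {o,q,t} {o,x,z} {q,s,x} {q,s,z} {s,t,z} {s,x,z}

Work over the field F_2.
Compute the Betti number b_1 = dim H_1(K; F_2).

b_1=9

n_0=10 n_1=36 n_2=20  [Z2]
∂1: piv[bl,bo,bs,bt,dh,dl,dx,dz,hq] rk=9  ker:do,ds,dt,hl,ho,hs,hx,lo,lq,ls,lx,lz,oq,os,ot,ox,oz,qs,qt,qx,qz,st,sx,sz,tx,tz,xz
∂2: piv[blo,bls,bos,bot,dhs,dlo,dsz,hqx,loq,lox,lqs,lqx,lsx,oqt,oxz,qsz,stz,sxz] rk=18  ker:los,qsx
b_1=(36−9)−18=9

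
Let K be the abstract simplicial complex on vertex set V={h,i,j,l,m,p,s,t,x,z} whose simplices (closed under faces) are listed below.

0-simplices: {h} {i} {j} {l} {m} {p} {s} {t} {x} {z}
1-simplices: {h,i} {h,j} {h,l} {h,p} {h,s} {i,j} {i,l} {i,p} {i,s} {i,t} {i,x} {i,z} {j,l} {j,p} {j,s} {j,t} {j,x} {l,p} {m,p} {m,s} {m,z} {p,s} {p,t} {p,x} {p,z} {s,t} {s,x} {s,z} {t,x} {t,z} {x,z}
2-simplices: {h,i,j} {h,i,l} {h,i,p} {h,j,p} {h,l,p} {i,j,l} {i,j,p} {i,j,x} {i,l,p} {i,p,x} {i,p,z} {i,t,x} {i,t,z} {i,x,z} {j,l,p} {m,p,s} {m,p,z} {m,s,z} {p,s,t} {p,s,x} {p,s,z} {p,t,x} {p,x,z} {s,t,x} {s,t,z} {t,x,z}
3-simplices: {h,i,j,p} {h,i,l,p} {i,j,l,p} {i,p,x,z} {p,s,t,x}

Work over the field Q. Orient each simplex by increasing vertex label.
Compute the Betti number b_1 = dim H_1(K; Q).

n_0=10 n_1=31 n_2=26 n_3=5  [Q]
∂1: piv[hi,hj,hl,hp,hs,it,ix,iz,mp] rk=9  ker:ij,il,ip,is,jl,jp,js,jt,jx,lp,ms,mz,ps,pt,px,pz,st,sx,sz,tx,tz,xz
∂2: piv[hij,hil,hip,hjp,hlp,ijl,ijx,ipx,ipz,itx,itz,ixz,mps,mpz,msz,pst,psx,ptx] rk=18  ker:ijp,ilp,jlp,psz,pxz,stx,stz,txz
∂3: piv[hijp,hilp,ijlp,ipxz,pstx] rk=5
b_1=(31−9)−18=4

b_1=4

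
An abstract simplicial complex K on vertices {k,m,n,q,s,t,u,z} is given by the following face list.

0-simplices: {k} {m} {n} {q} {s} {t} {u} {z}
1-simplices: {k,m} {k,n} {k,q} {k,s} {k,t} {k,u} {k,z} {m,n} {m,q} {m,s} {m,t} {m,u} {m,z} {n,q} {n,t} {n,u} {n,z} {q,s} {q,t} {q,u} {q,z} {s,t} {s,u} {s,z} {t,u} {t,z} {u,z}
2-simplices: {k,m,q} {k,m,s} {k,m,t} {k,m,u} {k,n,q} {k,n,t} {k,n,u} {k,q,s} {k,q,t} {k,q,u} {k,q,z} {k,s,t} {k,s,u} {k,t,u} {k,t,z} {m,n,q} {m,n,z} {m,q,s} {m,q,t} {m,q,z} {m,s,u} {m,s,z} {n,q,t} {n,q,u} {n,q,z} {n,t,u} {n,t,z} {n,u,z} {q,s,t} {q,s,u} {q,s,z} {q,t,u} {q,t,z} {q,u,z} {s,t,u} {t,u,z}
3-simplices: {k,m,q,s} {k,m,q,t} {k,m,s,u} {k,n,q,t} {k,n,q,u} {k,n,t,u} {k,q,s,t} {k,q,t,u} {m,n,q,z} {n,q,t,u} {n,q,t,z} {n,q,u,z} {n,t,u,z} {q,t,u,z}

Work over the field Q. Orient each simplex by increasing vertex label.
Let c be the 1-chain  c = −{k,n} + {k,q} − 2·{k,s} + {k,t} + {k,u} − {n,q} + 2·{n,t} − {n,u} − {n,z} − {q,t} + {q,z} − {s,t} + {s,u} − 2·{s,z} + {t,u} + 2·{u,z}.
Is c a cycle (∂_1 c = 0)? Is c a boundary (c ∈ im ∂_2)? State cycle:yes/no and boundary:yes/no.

cycle:yes boundary:yes

n_0=8 n_1=27 n_2=36 n_3=14  [Q]
∂1: piv[km,kn,kq,ks,kt,ku,kz] rk=7  ker:mn,mq,ms,mt,mu,mz,nq,nt,nu,nz,qs,qt,qu,qz,st,su,sz,tu,tz,uz
∂2: piv[kmq,kms,kmt,kmu,knq,knt,knu,kqs,kqt,kqu,kqz,kst,ksu,ktu,ktz,mnq,mnz,mqz,msz,nuz] rk=20  ker:mqs,mqt,msu,nqt,nqu,nqz,ntu,ntz,qst,qsu,qsz,qtu,qtz,quz,stu,tuz
∂3: piv[kmqs,kmqt,kmsu,knqt,knqu,kntu,kqst,kqtu,mnqz,nqtz,nquz,ntuz] rk=12  ker:nqtu,qtuz
∂1c = 0
c vs im∂2: reduces to 0 ⇒ boundary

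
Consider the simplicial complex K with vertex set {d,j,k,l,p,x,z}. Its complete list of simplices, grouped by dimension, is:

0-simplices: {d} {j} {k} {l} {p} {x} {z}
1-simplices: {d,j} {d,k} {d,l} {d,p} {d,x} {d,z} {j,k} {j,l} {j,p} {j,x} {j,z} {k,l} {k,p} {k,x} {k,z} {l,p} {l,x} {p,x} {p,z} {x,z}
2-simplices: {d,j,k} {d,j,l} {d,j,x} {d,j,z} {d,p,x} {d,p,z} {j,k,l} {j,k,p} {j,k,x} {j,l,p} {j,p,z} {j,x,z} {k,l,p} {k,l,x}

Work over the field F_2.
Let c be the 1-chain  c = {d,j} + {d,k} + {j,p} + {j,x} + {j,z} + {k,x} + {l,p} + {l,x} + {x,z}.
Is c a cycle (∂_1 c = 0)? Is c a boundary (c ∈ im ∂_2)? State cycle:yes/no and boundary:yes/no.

cycle:yes boundary:yes

n_0=7 n_1=20 n_2=14  [Z2]
∂1: piv[dj,dk,dl,dp,dx,dz] rk=6  ker:jk,jl,jp,jx,jz,kl,kp,kx,kz,lp,lx,px,pz,xz
∂2: piv[djk,djl,djx,djz,dpx,dpz,jkl,jkp,jkx,jlp,jpz,jxz,klx] rk=13  ker:klp
∂1c = 0
c vs im∂2: reduces to 0 ⇒ boundary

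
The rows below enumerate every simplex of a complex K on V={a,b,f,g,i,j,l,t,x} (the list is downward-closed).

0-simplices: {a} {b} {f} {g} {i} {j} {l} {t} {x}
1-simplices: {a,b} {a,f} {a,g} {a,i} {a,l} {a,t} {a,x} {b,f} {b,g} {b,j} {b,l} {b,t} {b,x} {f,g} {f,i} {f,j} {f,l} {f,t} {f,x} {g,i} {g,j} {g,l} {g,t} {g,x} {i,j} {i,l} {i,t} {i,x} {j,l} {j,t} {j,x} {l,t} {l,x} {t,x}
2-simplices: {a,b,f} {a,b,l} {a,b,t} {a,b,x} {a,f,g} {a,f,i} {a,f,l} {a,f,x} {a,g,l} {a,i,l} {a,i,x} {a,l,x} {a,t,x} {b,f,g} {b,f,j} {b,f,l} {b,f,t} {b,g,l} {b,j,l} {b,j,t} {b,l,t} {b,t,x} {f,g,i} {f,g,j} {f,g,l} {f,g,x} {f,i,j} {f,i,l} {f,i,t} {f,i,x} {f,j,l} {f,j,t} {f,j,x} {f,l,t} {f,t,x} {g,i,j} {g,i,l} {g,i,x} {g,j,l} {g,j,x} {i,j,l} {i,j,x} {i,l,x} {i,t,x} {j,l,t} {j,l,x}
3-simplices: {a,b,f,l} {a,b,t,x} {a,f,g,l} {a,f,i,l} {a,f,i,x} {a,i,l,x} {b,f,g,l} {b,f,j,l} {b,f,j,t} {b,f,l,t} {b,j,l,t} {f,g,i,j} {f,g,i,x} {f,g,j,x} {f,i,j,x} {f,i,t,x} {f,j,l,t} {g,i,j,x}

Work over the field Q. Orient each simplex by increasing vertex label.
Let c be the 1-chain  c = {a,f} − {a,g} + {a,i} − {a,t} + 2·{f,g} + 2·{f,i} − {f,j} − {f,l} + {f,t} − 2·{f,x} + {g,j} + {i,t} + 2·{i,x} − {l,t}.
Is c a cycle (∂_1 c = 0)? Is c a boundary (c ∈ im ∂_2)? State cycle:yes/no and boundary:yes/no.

n_0=9 n_1=34 n_2=46 n_3=18  [Q]
∂1: piv[ab,af,ag,ai,al,at,ax,bj] rk=8  ker:bf,bg,bl,bt,bx,fg,fi,fj,fl,ft,fx,gi,gj,gl,gt,gx,ij,il,it,ix,jl,jt,jx,lt,lx,tx
∂2: piv[abf,abl,abt,abx,afg,afi,afl,afx,agl,ail,aix,alx,atx,bfg,bfj,bft,bjl,bjt,blt,fgi,fgj,fgx,fij,fit,fjx] rk=25  ker:bfl,bgl,btx,fgl,fil,fix,fjl,fjt,flt,ftx,gij,gil,gix,gjl,gjx,ijl,ijx,ilx,itx,jlt,jlx
∂3: piv[abfl,abtx,afgl,afil,afix,ailx,bfgl,bfjl,bfjt,bflt,bjlt,fgij,fgix,fgjx,fijx,fitx] rk=16  ker:fjlt,gijx
∂1c = 0
c vs im∂2: reduces to 0 ⇒ boundary

cycle:yes boundary:yes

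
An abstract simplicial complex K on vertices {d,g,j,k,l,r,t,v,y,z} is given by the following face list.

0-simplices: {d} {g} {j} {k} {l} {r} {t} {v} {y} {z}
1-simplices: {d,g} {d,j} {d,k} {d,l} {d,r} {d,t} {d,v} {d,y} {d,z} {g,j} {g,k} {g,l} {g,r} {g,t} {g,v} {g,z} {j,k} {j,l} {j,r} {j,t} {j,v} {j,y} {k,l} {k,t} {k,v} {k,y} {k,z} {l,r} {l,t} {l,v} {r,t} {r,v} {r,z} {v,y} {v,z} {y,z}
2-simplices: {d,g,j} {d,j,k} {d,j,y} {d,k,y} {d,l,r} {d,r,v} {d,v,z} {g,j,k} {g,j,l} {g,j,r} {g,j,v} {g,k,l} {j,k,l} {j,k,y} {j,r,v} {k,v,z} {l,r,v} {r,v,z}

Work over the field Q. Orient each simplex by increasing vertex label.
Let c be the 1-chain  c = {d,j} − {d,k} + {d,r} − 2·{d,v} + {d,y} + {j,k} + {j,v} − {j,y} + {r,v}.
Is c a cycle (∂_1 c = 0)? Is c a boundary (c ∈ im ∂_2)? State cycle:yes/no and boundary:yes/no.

cycle:yes boundary:no

n_0=10 n_1=36 n_2=18  [Q]
∂1: piv[dg,dj,dk,dl,dr,dt,dv,dy,dz] rk=9  ker:gj,gk,gl,gr,gt,gv,gz,jk,jl,jr,jt,jv,jy,kl,kt,kv,ky,kz,lr,lt,lv,rt,rv,rz,vy,vz,yz
∂2: piv[dgj,djk,djy,dky,dlr,drv,dvz,gjk,gjl,gjr,gjv,gkl,jrv,kvz,lrv,rvz] rk=16  ker:jkl,jky
∂1c = 0
c vs im∂2: residual ≠ 0 ⇒ not boundary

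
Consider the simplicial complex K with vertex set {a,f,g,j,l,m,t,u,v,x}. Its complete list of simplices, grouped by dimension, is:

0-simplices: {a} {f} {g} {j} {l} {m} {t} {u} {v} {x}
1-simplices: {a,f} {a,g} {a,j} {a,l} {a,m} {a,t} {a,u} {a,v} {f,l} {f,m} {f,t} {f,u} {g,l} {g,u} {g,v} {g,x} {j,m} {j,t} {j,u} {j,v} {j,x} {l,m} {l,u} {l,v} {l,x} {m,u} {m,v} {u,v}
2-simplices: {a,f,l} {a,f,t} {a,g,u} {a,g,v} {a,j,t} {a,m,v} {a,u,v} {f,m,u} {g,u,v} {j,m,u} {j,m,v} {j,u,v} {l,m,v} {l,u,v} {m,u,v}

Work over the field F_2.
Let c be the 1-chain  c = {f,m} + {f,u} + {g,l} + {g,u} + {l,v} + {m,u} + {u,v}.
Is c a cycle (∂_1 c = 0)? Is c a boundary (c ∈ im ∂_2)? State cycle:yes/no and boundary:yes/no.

n_0=10 n_1=28 n_2=15  [Z2]
∂1: piv[af,ag,aj,al,am,at,au,av,gx] rk=9  ker:fl,fm,ft,fu,gl,gu,gv,jm,jt,ju,jv,jx,lm,lu,lv,lx,mu,mv,uv
∂2: piv[afl,aft,agu,agv,ajt,amv,auv,fmu,jmu,jmv,juv,lmv,luv] rk=13  ker:guv,muv
∂1c = 0
c vs im∂2: residual ≠ 0 ⇒ not boundary

cycle:yes boundary:no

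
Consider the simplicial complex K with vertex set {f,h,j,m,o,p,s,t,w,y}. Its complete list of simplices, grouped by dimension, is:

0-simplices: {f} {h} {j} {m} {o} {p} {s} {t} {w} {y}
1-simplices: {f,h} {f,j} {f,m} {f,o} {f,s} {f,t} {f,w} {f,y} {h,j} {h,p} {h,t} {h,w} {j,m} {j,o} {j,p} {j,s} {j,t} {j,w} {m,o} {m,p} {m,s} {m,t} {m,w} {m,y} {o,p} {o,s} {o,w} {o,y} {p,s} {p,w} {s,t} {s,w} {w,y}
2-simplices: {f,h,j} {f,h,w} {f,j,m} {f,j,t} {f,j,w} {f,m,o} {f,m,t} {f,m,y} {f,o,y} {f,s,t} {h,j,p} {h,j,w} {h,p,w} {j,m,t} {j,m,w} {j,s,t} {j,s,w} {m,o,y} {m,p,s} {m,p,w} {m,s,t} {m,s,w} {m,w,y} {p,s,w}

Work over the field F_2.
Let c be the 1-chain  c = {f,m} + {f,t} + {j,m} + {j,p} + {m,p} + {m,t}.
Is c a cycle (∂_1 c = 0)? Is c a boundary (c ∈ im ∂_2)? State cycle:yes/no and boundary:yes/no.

n_0=10 n_1=33 n_2=24  [Z2]
∂1: piv[fh,fj,fm,fo,fs,ft,fw,fy,hp] rk=9  ker:hj,ht,hw,jm,jo,jp,js,jt,jw,mo,mp,ms,mt,mw,my,op,os,ow,oy,ps,pw,st,sw,wy
∂2: piv[fhj,fhw,fjm,fjt,fjw,fmo,fmt,fmy,foy,fst,hjp,hpw,jmw,jst,jsw,mps,mpw,mst,mwy] rk=19  ker:hjw,jmt,moy,msw,psw
∂1c = 0
c vs im∂2: reduces to 0 ⇒ boundary

cycle:yes boundary:yes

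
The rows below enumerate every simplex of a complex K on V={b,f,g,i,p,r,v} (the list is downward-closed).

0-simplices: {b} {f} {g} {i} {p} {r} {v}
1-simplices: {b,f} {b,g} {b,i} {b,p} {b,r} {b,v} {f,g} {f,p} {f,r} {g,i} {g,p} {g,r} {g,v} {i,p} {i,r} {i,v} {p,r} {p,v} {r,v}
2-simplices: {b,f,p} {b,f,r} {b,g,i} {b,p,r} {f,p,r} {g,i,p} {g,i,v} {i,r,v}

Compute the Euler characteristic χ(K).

n_0=7 n_1=19 n_2=8
χ=+7−19+8=-4

χ(K)=-4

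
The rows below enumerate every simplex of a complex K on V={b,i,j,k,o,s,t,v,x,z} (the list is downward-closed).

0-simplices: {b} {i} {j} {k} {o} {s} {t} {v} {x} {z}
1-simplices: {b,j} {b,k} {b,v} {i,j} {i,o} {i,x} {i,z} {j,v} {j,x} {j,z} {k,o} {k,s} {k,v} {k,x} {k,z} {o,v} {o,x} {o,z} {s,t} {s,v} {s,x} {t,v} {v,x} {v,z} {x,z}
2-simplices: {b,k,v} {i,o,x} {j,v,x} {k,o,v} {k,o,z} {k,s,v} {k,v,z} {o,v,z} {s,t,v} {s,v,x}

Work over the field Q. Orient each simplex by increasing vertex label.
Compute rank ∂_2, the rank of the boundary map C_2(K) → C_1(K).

rank∂_2=9

n_0=10 n_1=25 n_2=10  [Q]
∂1: piv[bj,bk,bv,ij,io,ix,iz,ks,st] rk=9  ker:jv,jx,jz,ko,kv,kx,kz,ov,ox,oz,sv,sx,tv,vx,vz,xz
∂2: piv[bkv,iox,jvx,kov,koz,ksv,kvz,stv,svx] rk=9  ker:ovz
rk∂_2=9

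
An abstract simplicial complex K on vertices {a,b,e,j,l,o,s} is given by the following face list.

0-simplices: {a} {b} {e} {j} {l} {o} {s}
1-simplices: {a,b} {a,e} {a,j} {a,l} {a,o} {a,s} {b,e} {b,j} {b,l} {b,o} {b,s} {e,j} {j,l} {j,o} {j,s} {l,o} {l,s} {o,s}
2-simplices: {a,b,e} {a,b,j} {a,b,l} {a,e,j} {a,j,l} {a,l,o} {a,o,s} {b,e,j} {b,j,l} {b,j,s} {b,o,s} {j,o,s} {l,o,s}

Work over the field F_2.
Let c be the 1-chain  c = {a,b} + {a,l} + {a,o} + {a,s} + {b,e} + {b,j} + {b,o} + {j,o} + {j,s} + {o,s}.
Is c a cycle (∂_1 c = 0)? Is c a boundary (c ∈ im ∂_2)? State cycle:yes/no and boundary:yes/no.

n_0=7 n_1=18 n_2=13  [Z2]
∂1: piv[ab,ae,aj,al,ao,as] rk=6  ker:be,bj,bl,bo,bs,ej,jl,jo,js,lo,ls,os
∂2: piv[abe,abj,abl,aej,ajl,alo,aos,bjs,bos,jos,los] rk=11  ker:bej,bjl
∂1c = {e} + {j} + {l} + {s}

cycle:no boundary:no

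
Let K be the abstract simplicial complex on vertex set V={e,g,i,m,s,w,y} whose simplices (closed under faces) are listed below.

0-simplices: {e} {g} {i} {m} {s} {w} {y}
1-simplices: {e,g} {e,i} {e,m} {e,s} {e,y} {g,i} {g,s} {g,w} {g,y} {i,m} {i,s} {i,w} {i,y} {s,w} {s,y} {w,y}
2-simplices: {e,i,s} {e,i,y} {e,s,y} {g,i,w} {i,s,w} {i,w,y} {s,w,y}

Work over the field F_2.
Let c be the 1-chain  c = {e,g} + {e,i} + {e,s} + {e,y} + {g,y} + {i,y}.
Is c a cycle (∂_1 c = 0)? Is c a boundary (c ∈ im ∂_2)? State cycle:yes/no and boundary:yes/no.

n_0=7 n_1=16 n_2=7  [Z2]
∂1: piv[eg,ei,em,es,ey,gw] rk=6  ker:gi,gs,gy,im,is,iw,iy,sw,sy,wy
∂2: piv[eis,eiy,esy,giw,isw,iwy] rk=6  ker:swy
∂1c = {s} + {y}

cycle:no boundary:no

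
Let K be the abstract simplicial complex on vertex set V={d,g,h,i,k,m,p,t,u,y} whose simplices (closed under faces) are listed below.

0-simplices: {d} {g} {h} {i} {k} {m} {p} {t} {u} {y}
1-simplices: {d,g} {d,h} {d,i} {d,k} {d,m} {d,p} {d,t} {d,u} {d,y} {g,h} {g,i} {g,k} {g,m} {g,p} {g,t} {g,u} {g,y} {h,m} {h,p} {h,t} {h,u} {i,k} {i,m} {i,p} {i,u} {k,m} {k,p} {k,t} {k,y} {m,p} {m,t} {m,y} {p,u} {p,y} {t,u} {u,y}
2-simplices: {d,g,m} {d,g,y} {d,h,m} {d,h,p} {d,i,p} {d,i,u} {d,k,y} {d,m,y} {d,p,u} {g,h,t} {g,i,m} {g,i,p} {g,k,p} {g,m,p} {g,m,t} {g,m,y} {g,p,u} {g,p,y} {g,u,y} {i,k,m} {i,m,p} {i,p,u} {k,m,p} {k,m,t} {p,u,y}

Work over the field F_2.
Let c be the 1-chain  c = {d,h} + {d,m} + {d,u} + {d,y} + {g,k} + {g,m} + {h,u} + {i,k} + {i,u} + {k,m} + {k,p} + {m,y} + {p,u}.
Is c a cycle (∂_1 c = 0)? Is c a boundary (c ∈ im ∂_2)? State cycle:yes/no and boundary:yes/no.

cycle:yes boundary:no

n_0=10 n_1=36 n_2=25  [Z2]
∂1: piv[dg,dh,di,dk,dm,dp,dt,du,dy] rk=9  ker:gh,gi,gk,gm,gp,gt,gu,gy,hm,hp,ht,hu,ik,im,ip,iu,km,kp,kt,ky,mp,mt,my,pu,py,tu,uy
∂2: piv[dgm,dgy,dhm,dhp,dip,diu,dky,dmy,dpu,ght,gim,gip,gkp,gmp,gmt,gpu,gpy,guy,ikm,kmp,kmt] rk=21  ker:gmy,imp,ipu,puy
∂1c = 0
c vs im∂2: residual ≠ 0 ⇒ not boundary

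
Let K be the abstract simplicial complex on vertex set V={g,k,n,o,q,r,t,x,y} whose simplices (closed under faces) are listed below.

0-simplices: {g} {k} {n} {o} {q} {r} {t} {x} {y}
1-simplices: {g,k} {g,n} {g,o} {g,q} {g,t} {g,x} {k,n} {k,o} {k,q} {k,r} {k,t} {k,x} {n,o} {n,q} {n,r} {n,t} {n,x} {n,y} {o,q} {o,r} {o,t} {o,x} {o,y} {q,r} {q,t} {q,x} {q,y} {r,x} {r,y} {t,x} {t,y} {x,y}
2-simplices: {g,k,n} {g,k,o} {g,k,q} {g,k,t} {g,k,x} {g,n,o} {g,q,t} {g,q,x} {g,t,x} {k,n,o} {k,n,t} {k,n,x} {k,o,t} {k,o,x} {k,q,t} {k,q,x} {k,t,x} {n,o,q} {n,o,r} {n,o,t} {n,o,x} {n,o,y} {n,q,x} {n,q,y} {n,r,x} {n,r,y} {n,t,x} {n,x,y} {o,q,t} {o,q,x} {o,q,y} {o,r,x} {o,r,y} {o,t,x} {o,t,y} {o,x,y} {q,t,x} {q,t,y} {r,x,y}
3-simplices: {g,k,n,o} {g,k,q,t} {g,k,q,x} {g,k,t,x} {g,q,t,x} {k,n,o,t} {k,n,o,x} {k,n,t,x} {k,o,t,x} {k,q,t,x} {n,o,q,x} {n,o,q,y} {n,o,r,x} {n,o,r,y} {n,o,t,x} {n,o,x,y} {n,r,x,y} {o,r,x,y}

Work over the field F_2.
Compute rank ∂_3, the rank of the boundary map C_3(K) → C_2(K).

rank∂_3=15

n_0=9 n_1=32 n_2=39 n_3=18  [Z2]
∂1: piv[gk,gn,go,gq,gt,gx,kr,ny] rk=8  ker:kn,ko,kq,kt,kx,no,nq,nr,nt,nx,oq,or,ot,ox,oy,qr,qt,qx,qy,rx,ry,tx,ty,xy
∂2: piv[gkn,gko,gkq,gkt,gkx,gno,gqt,gqx,gtx,knt,knx,kot,kox,noq,nor,noy,nqx,nqy,nrx,nry,nxy,oty] rk=22  ker:kno,kqt,kqx,ktx,not,nox,ntx,oqt,oqx,oqy,orx,ory,otx,oxy,qtx,qty,rxy
∂3: piv[gkno,gkqt,gkqx,gktx,gqtx,knot,knox,kntx,kotx,noqx,noqy,norx,nory,noxy,nrxy] rk=15  ker:kqtx,notx,orxy
rk∂_3=15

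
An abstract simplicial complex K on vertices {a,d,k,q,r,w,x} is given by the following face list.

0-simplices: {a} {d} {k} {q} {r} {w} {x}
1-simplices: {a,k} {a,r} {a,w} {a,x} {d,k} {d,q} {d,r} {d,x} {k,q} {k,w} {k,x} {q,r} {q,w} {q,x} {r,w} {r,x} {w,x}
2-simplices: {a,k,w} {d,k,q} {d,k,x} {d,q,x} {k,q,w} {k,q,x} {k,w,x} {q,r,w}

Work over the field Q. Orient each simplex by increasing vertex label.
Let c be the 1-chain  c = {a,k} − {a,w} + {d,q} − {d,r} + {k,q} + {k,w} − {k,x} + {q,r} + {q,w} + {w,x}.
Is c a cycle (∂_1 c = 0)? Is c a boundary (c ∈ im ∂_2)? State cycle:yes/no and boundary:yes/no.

cycle:yes boundary:no

n_0=7 n_1=17 n_2=8  [Q]
∂1: piv[ak,ar,aw,ax,dk,dq] rk=6  ker:dr,dx,kq,kw,kx,qr,qw,qx,rw,rx,wx
∂2: piv[akw,dkq,dkx,dqx,kqw,kwx,qrw] rk=7  ker:kqx
∂1c = 0
c vs im∂2: residual ≠ 0 ⇒ not boundary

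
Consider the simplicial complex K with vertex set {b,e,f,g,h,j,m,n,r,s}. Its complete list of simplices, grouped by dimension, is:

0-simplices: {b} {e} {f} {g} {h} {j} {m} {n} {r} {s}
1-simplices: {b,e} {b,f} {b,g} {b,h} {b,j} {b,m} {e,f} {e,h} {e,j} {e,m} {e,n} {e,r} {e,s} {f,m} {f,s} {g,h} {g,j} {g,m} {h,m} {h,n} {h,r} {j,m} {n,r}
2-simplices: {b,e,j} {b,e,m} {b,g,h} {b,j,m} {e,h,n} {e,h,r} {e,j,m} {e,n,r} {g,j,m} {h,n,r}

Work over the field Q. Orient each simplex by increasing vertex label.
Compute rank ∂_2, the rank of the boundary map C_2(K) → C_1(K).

n_0=10 n_1=23 n_2=10  [Q]
∂1: piv[be,bf,bg,bh,bj,bm,en,er,es] rk=9  ker:ef,eh,ej,em,fm,fs,gh,gj,gm,hm,hn,hr,jm,nr
∂2: piv[bej,bem,bgh,bjm,ehn,ehr,enr,gjm] rk=8  ker:ejm,hnr
rk∂_2=8

rank∂_2=8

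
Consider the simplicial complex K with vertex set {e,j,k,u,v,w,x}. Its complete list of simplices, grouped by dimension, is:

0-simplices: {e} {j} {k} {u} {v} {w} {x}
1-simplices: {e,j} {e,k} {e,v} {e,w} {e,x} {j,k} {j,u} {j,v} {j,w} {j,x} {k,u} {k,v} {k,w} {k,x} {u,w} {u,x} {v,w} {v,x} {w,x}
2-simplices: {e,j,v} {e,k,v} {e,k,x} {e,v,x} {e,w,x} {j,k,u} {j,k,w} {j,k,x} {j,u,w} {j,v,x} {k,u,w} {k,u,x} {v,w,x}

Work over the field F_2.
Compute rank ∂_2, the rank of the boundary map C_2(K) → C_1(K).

rank∂_2=12

n_0=7 n_1=19 n_2=13  [Z2]
∂1: piv[ej,ek,ev,ew,ex,ju] rk=6  ker:jk,jv,jw,jx,ku,kv,kw,kx,uw,ux,vw,vx,wx
∂2: piv[ejv,ekv,ekx,evx,ewx,jku,jkw,jkx,juw,jvx,kux,vwx] rk=12  ker:kuw
rk∂_2=12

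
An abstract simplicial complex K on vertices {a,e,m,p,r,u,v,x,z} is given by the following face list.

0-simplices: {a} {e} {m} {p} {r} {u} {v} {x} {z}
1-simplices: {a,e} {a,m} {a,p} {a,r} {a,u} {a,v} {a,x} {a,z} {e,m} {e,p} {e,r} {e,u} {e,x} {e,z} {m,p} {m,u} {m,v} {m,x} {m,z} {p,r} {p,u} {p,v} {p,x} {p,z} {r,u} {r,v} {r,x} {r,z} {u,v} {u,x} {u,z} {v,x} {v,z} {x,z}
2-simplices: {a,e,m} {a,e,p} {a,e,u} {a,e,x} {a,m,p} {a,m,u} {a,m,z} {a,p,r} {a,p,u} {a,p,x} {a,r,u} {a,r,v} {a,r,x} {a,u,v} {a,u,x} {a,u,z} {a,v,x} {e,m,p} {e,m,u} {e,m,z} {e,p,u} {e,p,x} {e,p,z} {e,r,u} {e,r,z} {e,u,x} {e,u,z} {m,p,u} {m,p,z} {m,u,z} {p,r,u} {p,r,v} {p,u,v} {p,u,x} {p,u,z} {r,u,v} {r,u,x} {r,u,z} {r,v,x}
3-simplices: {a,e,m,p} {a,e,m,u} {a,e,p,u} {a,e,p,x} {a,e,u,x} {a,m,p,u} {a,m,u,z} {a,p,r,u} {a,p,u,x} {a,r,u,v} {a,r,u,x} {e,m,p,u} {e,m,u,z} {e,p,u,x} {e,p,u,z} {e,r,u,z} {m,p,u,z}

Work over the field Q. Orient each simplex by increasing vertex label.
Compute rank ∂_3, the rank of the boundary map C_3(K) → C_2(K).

n_0=9 n_1=34 n_2=39 n_3=17  [Q]
∂1: piv[ae,am,ap,ar,au,av,ax,az] rk=8  ker:em,ep,er,eu,ex,ez,mp,mu,mv,mx,mz,pr,pu,pv,px,pz,ru,rv,rx,rz,uv,ux,uz,vx,vz,xz
∂2: piv[aem,aep,aeu,aex,amp,amu,amz,apr,apu,apx,aru,arv,arx,auv,aux,auz,avx,emz,epz,eru,erz,prv] rk=22  ker:emp,emu,epu,epx,eux,euz,mpu,mpz,muz,pru,puv,pux,puz,ruv,rux,ruz,rvx
∂3: piv[aemp,aemu,aepu,aepx,aeux,ampu,amuz,apru,apux,aruv,arux,emuz,epuz,eruz,mpuz] rk=15  ker:empu,epux
rk∂_3=15

rank∂_3=15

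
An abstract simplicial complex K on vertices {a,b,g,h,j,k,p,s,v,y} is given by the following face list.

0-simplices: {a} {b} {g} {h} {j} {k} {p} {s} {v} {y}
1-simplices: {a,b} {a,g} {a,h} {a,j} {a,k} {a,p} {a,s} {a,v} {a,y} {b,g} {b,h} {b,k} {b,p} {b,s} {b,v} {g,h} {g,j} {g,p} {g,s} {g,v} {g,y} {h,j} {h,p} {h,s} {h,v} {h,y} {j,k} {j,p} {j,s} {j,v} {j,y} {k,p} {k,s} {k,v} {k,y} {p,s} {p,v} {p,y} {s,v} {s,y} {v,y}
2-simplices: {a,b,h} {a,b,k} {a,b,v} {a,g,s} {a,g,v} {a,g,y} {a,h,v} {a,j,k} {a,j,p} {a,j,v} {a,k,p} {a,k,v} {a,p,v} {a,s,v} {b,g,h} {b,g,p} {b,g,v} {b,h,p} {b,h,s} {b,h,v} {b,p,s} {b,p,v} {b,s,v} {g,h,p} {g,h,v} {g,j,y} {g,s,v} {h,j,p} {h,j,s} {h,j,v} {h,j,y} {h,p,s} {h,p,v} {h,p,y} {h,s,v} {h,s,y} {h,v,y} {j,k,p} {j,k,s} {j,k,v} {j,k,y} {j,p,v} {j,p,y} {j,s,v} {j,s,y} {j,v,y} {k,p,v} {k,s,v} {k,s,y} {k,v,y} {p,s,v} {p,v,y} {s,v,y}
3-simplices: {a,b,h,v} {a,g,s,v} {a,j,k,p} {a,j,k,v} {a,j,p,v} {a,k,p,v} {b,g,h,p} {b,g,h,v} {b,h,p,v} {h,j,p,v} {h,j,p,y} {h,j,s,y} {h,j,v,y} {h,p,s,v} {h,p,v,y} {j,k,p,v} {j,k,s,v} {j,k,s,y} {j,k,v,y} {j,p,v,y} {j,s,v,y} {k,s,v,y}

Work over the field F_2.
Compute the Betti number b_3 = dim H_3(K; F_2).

b_3=3

n_0=10 n_1=41 n_2=53 n_3=22  [Z2]
∂1: piv[ab,ag,ah,aj,ak,ap,as,av,ay] rk=9  ker:bg,bh,bk,bp,bs,bv,gh,gj,gp,gs,gv,gy,hj,hp,hs,hv,hy,jk,jp,js,jv,jy,kp,ks,kv,ky,ps,pv,py,sv,sy,vy
∂2: piv[abh,abk,abv,ags,agv,agy,ahv,ajk,ajp,ajv,akp,akv,apv,asv,bgh,bgp,bgv,bhp,bhs,bps,bpv,bsv,gjy,hjp,hjs,hjy,hpy,hsy,hvy,jks,jky] rk=31  ker:bhv,ghp,ghv,gsv,hjv,hps,hpv,hsv,jkp,jkv,jpv,jpy,jsv,jsy,jvy,kpv,ksv,ksy,kvy,psv,pvy,svy
∂3: piv[abhv,agsv,ajkp,ajkv,ajpv,akpv,bghp,bghv,bhpv,hjpv,hjpy,hjsy,hjvy,hpsv,hpvy,jksv,jksy,jkvy,jsvy] rk=19  ker:jkpv,jpvy,ksvy
b_3=(22−19)−0=3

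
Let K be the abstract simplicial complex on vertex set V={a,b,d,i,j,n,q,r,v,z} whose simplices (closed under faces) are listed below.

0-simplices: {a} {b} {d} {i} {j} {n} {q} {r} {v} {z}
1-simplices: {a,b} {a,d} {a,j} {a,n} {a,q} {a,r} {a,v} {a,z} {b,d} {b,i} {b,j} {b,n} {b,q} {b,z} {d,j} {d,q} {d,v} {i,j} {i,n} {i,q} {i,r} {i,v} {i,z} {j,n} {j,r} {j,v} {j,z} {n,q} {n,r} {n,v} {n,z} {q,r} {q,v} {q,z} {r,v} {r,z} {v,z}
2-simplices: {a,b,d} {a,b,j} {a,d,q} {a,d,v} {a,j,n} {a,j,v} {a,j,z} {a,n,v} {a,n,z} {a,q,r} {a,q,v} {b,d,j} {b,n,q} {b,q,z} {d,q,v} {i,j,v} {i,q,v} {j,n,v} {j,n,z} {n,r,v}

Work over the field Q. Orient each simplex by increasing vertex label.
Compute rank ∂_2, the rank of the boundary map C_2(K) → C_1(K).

rank∂_2=17

n_0=10 n_1=37 n_2=20  [Q]
∂1: piv[ab,ad,aj,an,aq,ar,av,az,bi] rk=9  ker:bd,bj,bn,bq,bz,dj,dq,dv,ij,in,iq,ir,iv,iz,jn,jr,jv,jz,nq,nr,nv,nz,qr,qv,qz,rv,rz,vz
∂2: piv[abd,abj,adq,adv,ajn,ajv,ajz,anv,anz,aqr,aqv,bdj,bnq,bqz,ijv,iqv,nrv] rk=17  ker:dqv,jnv,jnz
rk∂_2=17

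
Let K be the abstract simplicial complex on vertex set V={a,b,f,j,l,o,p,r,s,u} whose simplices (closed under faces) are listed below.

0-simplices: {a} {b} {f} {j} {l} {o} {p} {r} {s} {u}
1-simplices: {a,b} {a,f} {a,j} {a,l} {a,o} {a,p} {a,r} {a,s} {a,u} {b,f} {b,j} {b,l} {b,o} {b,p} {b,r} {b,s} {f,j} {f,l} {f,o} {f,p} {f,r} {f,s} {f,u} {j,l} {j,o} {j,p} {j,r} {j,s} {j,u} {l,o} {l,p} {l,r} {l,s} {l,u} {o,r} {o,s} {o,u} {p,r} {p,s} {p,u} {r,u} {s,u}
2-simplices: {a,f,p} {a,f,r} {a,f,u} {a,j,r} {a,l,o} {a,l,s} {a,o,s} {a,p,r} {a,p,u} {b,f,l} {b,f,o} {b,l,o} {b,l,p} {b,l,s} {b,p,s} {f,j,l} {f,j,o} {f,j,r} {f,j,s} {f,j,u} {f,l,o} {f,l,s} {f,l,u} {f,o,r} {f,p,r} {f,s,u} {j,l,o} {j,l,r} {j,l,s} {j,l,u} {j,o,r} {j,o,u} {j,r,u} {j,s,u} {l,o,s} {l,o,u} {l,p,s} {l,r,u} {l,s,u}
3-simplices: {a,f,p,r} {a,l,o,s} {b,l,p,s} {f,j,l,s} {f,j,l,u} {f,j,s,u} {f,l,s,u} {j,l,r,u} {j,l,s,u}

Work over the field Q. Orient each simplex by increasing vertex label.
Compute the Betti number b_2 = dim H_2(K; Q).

b_2=4

n_0=10 n_1=42 n_2=39 n_3=9  [Q]
∂1: piv[ab,af,aj,al,ao,ap,ar,as,au] rk=9  ker:bf,bj,bl,bo,bp,br,bs,fj,fl,fo,fp,fr,fs,fu,jl,jo,jp,jr,js,ju,lo,lp,lr,ls,lu,or,os,ou,pr,ps,pu,ru,su
∂2: piv[afp,afr,afu,ajr,alo,als,aos,apr,apu,bfl,bfo,blo,blp,bls,bps,fjl,fjo,fjr,fjs,fju,fls,flu,for,fsu,jlr,jou,jru] rk=27  ker:flo,fpr,jlo,jls,jlu,jor,jsu,los,lou,lps,lru,lsu
∂3: piv[afpr,alos,blps,fjls,fjlu,fjsu,flsu,jlru] rk=8  ker:jlsu
b_2=(39−27)−8=4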